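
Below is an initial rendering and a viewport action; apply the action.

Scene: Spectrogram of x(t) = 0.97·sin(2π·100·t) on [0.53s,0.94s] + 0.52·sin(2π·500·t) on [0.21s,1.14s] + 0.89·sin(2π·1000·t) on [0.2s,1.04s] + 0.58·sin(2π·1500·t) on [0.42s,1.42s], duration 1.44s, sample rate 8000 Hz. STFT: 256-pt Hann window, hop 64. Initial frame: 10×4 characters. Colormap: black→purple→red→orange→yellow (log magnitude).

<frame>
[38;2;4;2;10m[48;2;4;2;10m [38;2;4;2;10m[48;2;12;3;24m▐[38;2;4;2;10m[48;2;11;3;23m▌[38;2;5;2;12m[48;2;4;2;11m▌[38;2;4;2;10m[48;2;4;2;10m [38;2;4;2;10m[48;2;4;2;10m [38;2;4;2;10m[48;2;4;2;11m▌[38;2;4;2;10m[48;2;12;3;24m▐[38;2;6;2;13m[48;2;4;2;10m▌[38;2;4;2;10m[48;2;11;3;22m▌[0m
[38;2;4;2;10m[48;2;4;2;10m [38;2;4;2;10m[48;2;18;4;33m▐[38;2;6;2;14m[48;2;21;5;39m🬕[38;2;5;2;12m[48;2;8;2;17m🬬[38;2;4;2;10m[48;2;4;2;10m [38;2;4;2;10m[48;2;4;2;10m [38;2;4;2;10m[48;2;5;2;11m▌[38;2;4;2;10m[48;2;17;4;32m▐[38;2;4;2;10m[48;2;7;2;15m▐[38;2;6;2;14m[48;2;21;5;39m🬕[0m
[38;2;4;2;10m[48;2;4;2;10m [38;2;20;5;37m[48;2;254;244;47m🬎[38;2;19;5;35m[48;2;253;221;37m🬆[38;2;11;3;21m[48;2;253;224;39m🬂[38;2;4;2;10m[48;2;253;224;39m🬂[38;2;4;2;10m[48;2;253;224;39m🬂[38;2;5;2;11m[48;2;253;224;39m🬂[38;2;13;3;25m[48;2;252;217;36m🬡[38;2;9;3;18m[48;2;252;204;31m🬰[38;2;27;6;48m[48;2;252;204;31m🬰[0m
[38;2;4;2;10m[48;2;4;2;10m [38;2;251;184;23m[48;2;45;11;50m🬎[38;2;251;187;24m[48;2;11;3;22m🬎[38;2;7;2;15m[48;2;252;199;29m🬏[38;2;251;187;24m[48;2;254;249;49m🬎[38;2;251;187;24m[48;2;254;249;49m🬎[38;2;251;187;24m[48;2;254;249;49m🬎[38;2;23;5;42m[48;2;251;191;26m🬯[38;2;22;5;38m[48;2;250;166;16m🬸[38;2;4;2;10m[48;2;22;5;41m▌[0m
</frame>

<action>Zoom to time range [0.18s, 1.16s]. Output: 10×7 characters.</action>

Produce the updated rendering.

<frame>
[38;2;4;2;10m[48;2;12;3;23m▐[38;2;4;2;10m[48;2;4;2;10m [38;2;8;2;17m[48;2;12;3;23m▐[38;2;4;2;10m[48;2;4;2;11m▌[38;2;4;2;10m[48;2;4;2;10m [38;2;4;2;10m[48;2;4;2;10m [38;2;4;2;10m[48;2;4;2;10m [38;2;4;2;10m[48;2;4;2;11m▌[38;2;4;2;10m[48;2;10;3;21m▌[38;2;5;2;11m[48;2;10;3;21m▐[0m
[38;2;4;2;10m[48;2;12;3;25m▐[38;2;4;2;10m[48;2;4;2;10m [38;2;8;3;18m[48;2;13;3;26m▐[38;2;4;2;10m[48;2;5;2;11m🬝[38;2;4;2;10m[48;2;4;2;10m [38;2;4;2;10m[48;2;4;2;10m [38;2;4;2;10m[48;2;4;2;10m [38;2;4;2;10m[48;2;5;2;11m🬕[38;2;4;2;10m[48;2;11;3;23m▌[38;2;5;2;12m[48;2;11;3;23m▐[0m
[38;2;4;2;10m[48;2;15;4;29m▐[38;2;4;2;10m[48;2;4;2;10m [38;2;11;3;22m[48;2;18;4;33m▐[38;2;4;2;10m[48;2;5;2;11m▌[38;2;4;2;10m[48;2;4;2;10m [38;2;4;2;10m[48;2;4;2;10m [38;2;4;2;10m[48;2;4;2;10m [38;2;4;2;10m[48;2;5;2;11m▌[38;2;4;2;10m[48;2;14;3;27m▌[38;2;5;2;12m[48;2;14;3;27m▐[0m
[38;2;4;2;10m[48;2;21;5;40m▐[38;2;4;2;10m[48;2;4;2;10m [38;2;22;5;42m[48;2;41;9;71m🬨[38;2;4;2;10m[48;2;5;2;12m▌[38;2;4;2;10m[48;2;4;2;10m [38;2;4;2;10m[48;2;4;2;10m [38;2;4;2;10m[48;2;4;2;10m [38;2;4;2;10m[48;2;5;2;12m▌[38;2;4;2;11m[48;2;20;5;37m▌[38;2;6;2;14m[48;2;20;5;37m▐[0m
[38;2;10;3;21m[48;2;72;17;79m🬨[38;2;4;2;10m[48;2;4;2;10m [38;2;244;152;23m[48;2;51;11;76m🬎[38;2;248;172;24m[48;2;6;2;14m🬎[38;2;248;172;24m[48;2;4;2;10m🬎[38;2;248;172;24m[48;2;4;2;10m🬎[38;2;248;172;24m[48;2;4;2;10m🬎[38;2;248;172;24m[48;2;6;2;13m🬎[38;2;248;173;23m[48;2;55;14;50m🬎[38;2;248;172;24m[48;2;57;14;53m🬎[0m
[38;2;241;191;49m[48;2;38;9;37m🬆[38;2;254;244;47m[48;2;5;2;13m🬂[38;2;254;244;47m[48;2;22;5;41m🬂[38;2;254;244;47m[48;2;10;2;20m🬂[38;2;254;244;47m[48;2;5;2;13m🬂[38;2;254;244;47m[48;2;5;2;13m🬂[38;2;254;244;47m[48;2;5;2;13m🬂[38;2;254;244;47m[48;2;10;3;21m🬂[38;2;241;190;50m[48;2;29;7;42m🬊[38;2;224;101;44m[48;2;39;9;60m🬄[0m
[38;2;252;194;27m[48;2;41;10;48m🬂[38;2;252;194;27m[48;2;4;2;10m🬂[38;2;252;194;27m[48;2;17;4;32m🬂[38;2;43;11;36m[48;2;252;212;34m🬚[38;2;14;4;27m[48;2;253;221;38m🬋[38;2;14;4;27m[48;2;253;221;38m🬋[38;2;14;4;27m[48;2;253;221;38m🬋[38;2;68;17;56m[48;2;253;221;38m🬋[38;2;252;194;27m[48;2;81;20;74m🬂[38;2;252;194;27m[48;2;37;8;66m🬂[0m
</frame>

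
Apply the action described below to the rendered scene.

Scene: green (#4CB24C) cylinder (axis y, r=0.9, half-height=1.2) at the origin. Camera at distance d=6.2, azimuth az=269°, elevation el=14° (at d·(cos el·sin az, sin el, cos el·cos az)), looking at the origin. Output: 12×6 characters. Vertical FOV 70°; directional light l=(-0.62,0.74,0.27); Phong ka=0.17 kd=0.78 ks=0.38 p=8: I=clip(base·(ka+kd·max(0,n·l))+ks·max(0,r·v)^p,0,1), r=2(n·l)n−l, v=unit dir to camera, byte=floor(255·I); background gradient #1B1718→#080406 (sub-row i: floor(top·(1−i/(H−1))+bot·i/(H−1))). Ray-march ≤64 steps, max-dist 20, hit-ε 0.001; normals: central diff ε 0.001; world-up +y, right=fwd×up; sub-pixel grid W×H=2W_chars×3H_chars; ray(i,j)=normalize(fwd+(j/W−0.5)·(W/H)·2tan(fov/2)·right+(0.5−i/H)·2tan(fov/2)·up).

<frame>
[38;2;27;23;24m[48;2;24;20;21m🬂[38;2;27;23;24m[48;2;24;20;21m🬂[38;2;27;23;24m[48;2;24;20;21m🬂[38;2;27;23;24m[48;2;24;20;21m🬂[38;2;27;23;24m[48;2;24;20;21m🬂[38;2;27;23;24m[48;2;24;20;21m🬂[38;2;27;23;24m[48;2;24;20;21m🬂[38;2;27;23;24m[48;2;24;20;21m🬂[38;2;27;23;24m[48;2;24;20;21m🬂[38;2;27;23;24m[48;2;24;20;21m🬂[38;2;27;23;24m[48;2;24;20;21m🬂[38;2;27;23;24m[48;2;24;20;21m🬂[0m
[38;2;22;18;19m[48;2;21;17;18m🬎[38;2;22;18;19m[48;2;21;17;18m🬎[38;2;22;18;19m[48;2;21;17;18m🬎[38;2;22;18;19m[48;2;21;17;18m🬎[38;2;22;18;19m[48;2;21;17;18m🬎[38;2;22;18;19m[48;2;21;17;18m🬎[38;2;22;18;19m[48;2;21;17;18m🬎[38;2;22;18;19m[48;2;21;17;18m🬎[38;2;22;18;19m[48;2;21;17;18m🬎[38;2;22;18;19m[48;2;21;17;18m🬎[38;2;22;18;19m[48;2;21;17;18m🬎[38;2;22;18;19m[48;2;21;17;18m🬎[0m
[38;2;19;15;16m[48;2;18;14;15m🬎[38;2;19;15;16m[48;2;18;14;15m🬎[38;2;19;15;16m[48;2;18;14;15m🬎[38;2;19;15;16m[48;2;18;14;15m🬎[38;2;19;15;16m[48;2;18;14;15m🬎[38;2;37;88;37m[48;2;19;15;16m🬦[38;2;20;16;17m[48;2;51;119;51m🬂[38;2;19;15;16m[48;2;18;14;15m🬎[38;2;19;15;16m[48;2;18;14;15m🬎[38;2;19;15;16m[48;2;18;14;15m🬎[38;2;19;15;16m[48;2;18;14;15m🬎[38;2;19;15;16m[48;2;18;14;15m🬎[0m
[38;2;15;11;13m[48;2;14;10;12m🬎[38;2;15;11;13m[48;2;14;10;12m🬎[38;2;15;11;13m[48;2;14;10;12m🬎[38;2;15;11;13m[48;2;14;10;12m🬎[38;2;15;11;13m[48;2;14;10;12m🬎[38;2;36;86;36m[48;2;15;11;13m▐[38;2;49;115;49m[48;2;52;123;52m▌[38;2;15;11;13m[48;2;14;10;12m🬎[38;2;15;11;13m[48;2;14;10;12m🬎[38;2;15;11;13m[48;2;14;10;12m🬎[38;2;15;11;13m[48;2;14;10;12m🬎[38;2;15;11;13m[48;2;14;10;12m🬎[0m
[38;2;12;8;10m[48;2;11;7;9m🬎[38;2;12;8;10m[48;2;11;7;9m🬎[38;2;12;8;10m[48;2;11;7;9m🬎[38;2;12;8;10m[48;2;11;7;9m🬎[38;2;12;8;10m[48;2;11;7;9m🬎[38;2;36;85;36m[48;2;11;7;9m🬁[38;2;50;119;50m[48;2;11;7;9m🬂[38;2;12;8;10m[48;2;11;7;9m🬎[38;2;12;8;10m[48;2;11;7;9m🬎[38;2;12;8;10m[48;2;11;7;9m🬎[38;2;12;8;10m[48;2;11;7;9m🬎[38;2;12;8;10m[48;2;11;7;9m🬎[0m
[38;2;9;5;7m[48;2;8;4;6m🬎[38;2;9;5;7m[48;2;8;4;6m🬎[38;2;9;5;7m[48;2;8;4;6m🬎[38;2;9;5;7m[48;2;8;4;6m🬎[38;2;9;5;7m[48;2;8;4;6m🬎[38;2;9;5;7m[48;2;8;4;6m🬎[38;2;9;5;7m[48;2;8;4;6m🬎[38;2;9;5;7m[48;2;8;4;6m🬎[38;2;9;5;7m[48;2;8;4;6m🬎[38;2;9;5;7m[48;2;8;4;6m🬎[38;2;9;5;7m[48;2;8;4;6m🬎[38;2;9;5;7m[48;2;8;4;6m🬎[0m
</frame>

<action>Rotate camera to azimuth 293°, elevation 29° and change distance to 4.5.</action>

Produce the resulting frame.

<frame>
[38;2;27;23;24m[48;2;24;20;21m🬂[38;2;27;23;24m[48;2;24;20;21m🬂[38;2;27;23;24m[48;2;24;20;21m🬂[38;2;27;23;24m[48;2;24;20;21m🬂[38;2;27;23;24m[48;2;24;20;21m🬂[38;2;27;23;24m[48;2;24;20;21m🬂[38;2;27;23;24m[48;2;24;20;21m🬂[38;2;27;23;24m[48;2;24;20;21m🬂[38;2;27;23;24m[48;2;24;20;21m🬂[38;2;27;23;24m[48;2;24;20;21m🬂[38;2;27;23;24m[48;2;24;20;21m🬂[38;2;27;23;24m[48;2;24;20;21m🬂[0m
[38;2;22;18;19m[48;2;21;17;18m🬎[38;2;22;18;19m[48;2;21;17;18m🬎[38;2;22;18;19m[48;2;21;17;18m🬎[38;2;22;18;19m[48;2;21;17;18m🬎[38;2;22;18;19m[48;2;21;17;18m🬎[38;2;22;18;19m[48;2;56;133;56m🬝[38;2;22;18;19m[48;2;56;133;56m🬎[38;2;22;18;19m[48;2;21;17;18m🬎[38;2;22;18;19m[48;2;21;17;18m🬎[38;2;22;18;19m[48;2;21;17;18m🬎[38;2;22;18;19m[48;2;21;17;18m🬎[38;2;22;18;19m[48;2;21;17;18m🬎[0m
[38;2;19;15;16m[48;2;18;14;15m🬎[38;2;19;15;16m[48;2;18;14;15m🬎[38;2;19;15;16m[48;2;18;14;15m🬎[38;2;19;15;16m[48;2;18;14;15m🬎[38;2;19;15;16m[48;2;18;14;15m🬎[38;2;53;126;53m[48;2;44;105;44m🬨[38;2;56;133;56m[48;2;52;122;52m🬂[38;2;48;115;48m[48;2;19;15;16m▌[38;2;19;15;16m[48;2;18;14;15m🬎[38;2;19;15;16m[48;2;18;14;15m🬎[38;2;19;15;16m[48;2;18;14;15m🬎[38;2;19;15;16m[48;2;18;14;15m🬎[0m
[38;2;15;11;13m[48;2;14;10;12m🬎[38;2;15;11;13m[48;2;14;10;12m🬎[38;2;15;11;13m[48;2;14;10;12m🬎[38;2;15;11;13m[48;2;14;10;12m🬎[38;2;15;11;13m[48;2;14;10;12m🬎[38;2;50;118;50m[48;2;41;98;41m▐[38;2;53;124;53m[48;2;50;119;50m▌[38;2;42;99;42m[48;2;15;11;13m▌[38;2;15;11;13m[48;2;14;10;12m🬎[38;2;15;11;13m[48;2;14;10;12m🬎[38;2;15;11;13m[48;2;14;10;12m🬎[38;2;15;11;13m[48;2;14;10;12m🬎[0m
[38;2;12;8;10m[48;2;11;7;9m🬎[38;2;12;8;10m[48;2;11;7;9m🬎[38;2;12;8;10m[48;2;11;7;9m🬎[38;2;12;8;10m[48;2;11;7;9m🬎[38;2;12;8;10m[48;2;11;7;9m🬎[38;2;46;108;46m[48;2;11;7;9m🬊[38;2;51;120;51m[48;2;11;7;9m🬎[38;2;39;91;39m[48;2;11;7;9m🬀[38;2;12;8;10m[48;2;11;7;9m🬎[38;2;12;8;10m[48;2;11;7;9m🬎[38;2;12;8;10m[48;2;11;7;9m🬎[38;2;12;8;10m[48;2;11;7;9m🬎[0m
[38;2;9;5;7m[48;2;8;4;6m🬎[38;2;9;5;7m[48;2;8;4;6m🬎[38;2;9;5;7m[48;2;8;4;6m🬎[38;2;9;5;7m[48;2;8;4;6m🬎[38;2;9;5;7m[48;2;8;4;6m🬎[38;2;9;5;7m[48;2;8;4;6m🬎[38;2;9;5;7m[48;2;8;4;6m🬎[38;2;9;5;7m[48;2;8;4;6m🬎[38;2;9;5;7m[48;2;8;4;6m🬎[38;2;9;5;7m[48;2;8;4;6m🬎[38;2;9;5;7m[48;2;8;4;6m🬎[38;2;9;5;7m[48;2;8;4;6m🬎[0m
</frame>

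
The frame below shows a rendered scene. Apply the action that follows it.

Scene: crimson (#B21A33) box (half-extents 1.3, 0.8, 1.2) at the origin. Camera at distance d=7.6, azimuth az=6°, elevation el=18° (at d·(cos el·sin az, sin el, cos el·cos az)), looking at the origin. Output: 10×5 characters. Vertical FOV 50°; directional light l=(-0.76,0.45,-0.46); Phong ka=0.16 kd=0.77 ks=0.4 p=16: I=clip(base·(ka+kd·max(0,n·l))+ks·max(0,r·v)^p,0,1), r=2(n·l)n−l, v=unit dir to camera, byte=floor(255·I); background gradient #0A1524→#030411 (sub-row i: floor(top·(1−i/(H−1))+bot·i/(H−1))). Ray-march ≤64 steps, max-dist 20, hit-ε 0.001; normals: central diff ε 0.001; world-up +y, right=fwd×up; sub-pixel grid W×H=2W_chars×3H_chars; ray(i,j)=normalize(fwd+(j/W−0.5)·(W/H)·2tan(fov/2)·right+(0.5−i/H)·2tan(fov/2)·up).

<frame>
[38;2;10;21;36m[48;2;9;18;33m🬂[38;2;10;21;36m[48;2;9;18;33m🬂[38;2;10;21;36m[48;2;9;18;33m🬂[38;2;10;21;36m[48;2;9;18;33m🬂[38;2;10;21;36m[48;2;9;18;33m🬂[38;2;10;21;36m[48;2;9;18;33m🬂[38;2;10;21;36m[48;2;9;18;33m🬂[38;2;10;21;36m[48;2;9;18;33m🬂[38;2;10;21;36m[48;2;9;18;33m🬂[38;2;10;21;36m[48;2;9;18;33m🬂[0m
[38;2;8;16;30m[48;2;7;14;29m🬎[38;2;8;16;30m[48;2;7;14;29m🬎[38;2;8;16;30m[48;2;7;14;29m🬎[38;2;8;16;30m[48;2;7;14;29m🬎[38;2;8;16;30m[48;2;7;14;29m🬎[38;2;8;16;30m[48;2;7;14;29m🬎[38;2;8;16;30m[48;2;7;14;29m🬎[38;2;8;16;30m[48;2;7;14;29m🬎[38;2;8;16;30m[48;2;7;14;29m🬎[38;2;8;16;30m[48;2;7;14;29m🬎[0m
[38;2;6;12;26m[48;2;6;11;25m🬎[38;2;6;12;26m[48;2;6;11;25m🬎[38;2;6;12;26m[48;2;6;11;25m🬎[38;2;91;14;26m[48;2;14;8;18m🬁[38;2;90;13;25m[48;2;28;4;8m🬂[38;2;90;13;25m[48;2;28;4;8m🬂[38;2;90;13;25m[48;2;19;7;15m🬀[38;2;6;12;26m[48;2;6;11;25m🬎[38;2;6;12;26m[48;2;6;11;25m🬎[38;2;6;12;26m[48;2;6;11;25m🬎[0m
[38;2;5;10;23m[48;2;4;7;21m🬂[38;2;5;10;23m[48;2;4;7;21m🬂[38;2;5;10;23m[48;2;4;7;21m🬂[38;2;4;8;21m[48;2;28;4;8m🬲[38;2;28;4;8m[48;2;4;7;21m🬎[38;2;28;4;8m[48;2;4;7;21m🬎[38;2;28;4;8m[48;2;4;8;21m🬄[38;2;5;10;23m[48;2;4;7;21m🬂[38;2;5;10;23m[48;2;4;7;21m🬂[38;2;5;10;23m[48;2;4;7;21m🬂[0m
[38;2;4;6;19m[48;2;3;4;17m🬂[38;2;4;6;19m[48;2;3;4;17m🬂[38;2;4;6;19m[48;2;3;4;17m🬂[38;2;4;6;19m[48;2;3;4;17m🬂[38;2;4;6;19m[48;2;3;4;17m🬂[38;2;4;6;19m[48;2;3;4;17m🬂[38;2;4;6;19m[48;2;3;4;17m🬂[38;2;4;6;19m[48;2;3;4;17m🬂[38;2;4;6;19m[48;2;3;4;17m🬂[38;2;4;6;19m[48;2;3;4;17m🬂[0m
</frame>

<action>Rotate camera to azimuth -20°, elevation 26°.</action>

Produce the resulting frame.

<frame>
[38;2;10;21;36m[48;2;9;18;33m🬂[38;2;10;21;36m[48;2;9;18;33m🬂[38;2;10;21;36m[48;2;9;18;33m🬂[38;2;10;21;36m[48;2;9;18;33m🬂[38;2;10;21;36m[48;2;9;18;33m🬂[38;2;10;21;36m[48;2;9;18;33m🬂[38;2;10;21;36m[48;2;9;18;33m🬂[38;2;10;21;36m[48;2;9;18;33m🬂[38;2;10;21;36m[48;2;9;18;33m🬂[38;2;10;21;36m[48;2;9;18;33m🬂[0m
[38;2;8;16;30m[48;2;7;14;29m🬎[38;2;8;16;30m[48;2;7;14;29m🬎[38;2;8;16;30m[48;2;7;14;29m🬎[38;2;8;16;30m[48;2;7;14;29m🬎[38;2;8;16;30m[48;2;7;14;29m🬎[38;2;7;16;30m[48;2;90;13;25m🬝[38;2;8;16;30m[48;2;7;14;29m🬎[38;2;8;16;30m[48;2;7;14;29m🬎[38;2;8;16;30m[48;2;7;14;29m🬎[38;2;8;16;30m[48;2;7;14;29m🬎[0m
[38;2;6;12;26m[48;2;6;11;25m🬎[38;2;6;12;26m[48;2;6;11;25m🬎[38;2;6;12;26m[48;2;6;11;25m🬎[38;2;118;17;33m[48;2;6;12;26m▐[38;2;90;13;25m[48;2;28;4;8m🬎[38;2;90;13;25m[48;2;28;4;8m🬆[38;2;90;13;25m[48;2;28;4;8m🬂[38;2;6;12;26m[48;2;6;11;25m🬎[38;2;6;12;26m[48;2;6;11;25m🬎[38;2;6;12;26m[48;2;6;11;25m🬎[0m
[38;2;5;10;23m[48;2;4;7;21m🬂[38;2;5;10;23m[48;2;4;7;21m🬂[38;2;5;10;23m[48;2;4;7;21m🬂[38;2;5;10;23m[48;2;4;7;21m🬂[38;2;28;4;8m[48;2;4;7;21m🬎[38;2;28;4;8m[48;2;4;7;21m🬎[38;2;28;4;8m[48;2;4;7;21m🬆[38;2;5;10;23m[48;2;4;7;21m🬂[38;2;5;10;23m[48;2;4;7;21m🬂[38;2;5;10;23m[48;2;4;7;21m🬂[0m
[38;2;4;6;19m[48;2;3;4;17m🬂[38;2;4;6;19m[48;2;3;4;17m🬂[38;2;4;6;19m[48;2;3;4;17m🬂[38;2;4;6;19m[48;2;3;4;17m🬂[38;2;4;6;19m[48;2;3;4;17m🬂[38;2;4;6;19m[48;2;3;4;17m🬂[38;2;4;6;19m[48;2;3;4;17m🬂[38;2;4;6;19m[48;2;3;4;17m🬂[38;2;4;6;19m[48;2;3;4;17m🬂[38;2;4;6;19m[48;2;3;4;17m🬂[0m
</frame>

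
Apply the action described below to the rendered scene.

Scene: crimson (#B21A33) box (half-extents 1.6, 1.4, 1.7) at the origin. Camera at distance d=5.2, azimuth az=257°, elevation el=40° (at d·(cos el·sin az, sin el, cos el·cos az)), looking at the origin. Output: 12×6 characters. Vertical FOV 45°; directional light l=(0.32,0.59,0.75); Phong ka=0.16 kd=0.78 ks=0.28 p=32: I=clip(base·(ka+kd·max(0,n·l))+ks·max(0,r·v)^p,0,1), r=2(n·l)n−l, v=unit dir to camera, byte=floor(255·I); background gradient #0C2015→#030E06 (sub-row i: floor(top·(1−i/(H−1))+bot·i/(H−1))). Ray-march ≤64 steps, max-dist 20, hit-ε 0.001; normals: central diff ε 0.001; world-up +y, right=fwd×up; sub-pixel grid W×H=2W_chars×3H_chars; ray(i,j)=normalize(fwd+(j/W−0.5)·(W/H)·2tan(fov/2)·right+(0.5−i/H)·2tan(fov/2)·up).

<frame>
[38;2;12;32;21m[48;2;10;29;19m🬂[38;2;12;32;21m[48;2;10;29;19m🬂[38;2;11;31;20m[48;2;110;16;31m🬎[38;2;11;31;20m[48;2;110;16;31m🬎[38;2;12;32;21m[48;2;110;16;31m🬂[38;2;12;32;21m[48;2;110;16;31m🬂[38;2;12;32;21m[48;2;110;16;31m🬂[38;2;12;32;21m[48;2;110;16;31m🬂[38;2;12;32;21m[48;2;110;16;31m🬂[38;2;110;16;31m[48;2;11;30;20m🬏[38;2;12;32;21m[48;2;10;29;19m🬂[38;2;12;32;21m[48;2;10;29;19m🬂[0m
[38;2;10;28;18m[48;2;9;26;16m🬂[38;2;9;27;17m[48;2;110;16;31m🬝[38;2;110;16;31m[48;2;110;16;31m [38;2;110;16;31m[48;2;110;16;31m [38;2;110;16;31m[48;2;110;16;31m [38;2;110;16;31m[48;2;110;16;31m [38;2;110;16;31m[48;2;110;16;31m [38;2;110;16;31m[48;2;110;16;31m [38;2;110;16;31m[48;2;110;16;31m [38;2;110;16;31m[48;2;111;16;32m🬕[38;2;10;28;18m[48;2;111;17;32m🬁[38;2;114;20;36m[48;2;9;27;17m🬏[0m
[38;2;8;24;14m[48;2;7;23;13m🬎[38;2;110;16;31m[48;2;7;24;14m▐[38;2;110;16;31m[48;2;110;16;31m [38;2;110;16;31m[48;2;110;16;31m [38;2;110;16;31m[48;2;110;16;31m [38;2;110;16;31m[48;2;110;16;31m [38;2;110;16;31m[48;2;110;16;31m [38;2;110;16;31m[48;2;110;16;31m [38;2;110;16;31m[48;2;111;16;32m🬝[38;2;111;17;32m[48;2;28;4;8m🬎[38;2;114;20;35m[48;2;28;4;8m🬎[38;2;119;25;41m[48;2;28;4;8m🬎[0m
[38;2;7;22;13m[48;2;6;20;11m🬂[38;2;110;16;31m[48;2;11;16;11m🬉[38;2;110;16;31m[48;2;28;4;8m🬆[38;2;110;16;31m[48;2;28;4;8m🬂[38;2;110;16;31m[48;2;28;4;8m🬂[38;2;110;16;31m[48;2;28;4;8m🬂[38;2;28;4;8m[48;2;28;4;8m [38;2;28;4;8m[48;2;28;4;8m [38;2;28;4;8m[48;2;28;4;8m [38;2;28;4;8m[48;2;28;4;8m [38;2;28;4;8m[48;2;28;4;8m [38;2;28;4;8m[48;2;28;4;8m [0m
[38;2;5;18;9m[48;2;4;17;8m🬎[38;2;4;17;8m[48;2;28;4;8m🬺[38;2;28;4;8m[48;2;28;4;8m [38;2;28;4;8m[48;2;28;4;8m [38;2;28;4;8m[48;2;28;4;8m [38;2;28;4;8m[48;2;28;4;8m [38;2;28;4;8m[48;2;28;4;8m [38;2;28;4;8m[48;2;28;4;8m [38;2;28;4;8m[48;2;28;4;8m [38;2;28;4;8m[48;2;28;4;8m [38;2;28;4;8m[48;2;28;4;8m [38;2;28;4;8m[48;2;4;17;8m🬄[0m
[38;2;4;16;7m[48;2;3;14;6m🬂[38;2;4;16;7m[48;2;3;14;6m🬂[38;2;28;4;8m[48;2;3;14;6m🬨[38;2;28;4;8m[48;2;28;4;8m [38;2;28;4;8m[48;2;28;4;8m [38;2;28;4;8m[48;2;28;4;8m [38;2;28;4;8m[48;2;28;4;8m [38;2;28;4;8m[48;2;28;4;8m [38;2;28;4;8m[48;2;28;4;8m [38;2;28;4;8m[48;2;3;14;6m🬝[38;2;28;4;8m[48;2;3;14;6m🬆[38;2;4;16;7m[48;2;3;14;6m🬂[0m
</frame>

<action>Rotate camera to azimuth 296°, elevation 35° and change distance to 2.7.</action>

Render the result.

<frame>
[38;2;110;16;31m[48;2;28;4;8m🬂[38;2;110;16;31m[48;2;28;4;8m🬎[38;2;110;16;31m[48;2;28;4;8m🬎[38;2;110;16;31m[48;2;28;4;8m🬎[38;2;110;16;31m[48;2;110;16;31m [38;2;110;16;31m[48;2;110;16;31m [38;2;110;16;31m[48;2;110;16;31m [38;2;110;16;31m[48;2;110;16;31m [38;2;110;16;31m[48;2;110;16;31m [38;2;110;16;31m[48;2;110;16;31m [38;2;110;16;31m[48;2;110;16;31m [38;2;110;16;31m[48;2;110;16;31m [0m
[38;2;28;4;8m[48;2;28;4;8m [38;2;28;4;8m[48;2;28;4;8m [38;2;28;4;8m[48;2;28;4;8m [38;2;28;4;8m[48;2;28;4;8m [38;2;28;4;8m[48;2;28;4;8m [38;2;28;4;8m[48;2;28;4;8m [38;2;28;4;8m[48;2;28;4;8m [38;2;110;16;31m[48;2;28;4;8m🬂[38;2;110;16;31m[48;2;28;4;8m🬂[38;2;110;16;31m[48;2;28;4;8m🬂[38;2;110;16;31m[48;2;28;4;8m🬎[38;2;110;16;31m[48;2;28;4;8m🬎[0m
[38;2;28;4;8m[48;2;28;4;8m [38;2;28;4;8m[48;2;28;4;8m [38;2;28;4;8m[48;2;28;4;8m [38;2;28;4;8m[48;2;28;4;8m [38;2;28;4;8m[48;2;28;4;8m [38;2;28;4;8m[48;2;28;4;8m [38;2;28;4;8m[48;2;28;4;8m [38;2;28;4;8m[48;2;28;4;8m [38;2;28;4;8m[48;2;28;4;8m [38;2;28;4;8m[48;2;28;4;8m [38;2;28;4;8m[48;2;28;4;8m [38;2;28;4;8m[48;2;28;4;8m [0m
[38;2;28;4;8m[48;2;28;4;8m [38;2;28;4;8m[48;2;28;4;8m [38;2;28;4;8m[48;2;28;4;8m [38;2;28;4;8m[48;2;28;4;8m [38;2;28;4;8m[48;2;28;4;8m [38;2;28;4;8m[48;2;28;4;8m [38;2;28;4;8m[48;2;28;4;8m [38;2;28;4;8m[48;2;28;4;8m [38;2;28;4;8m[48;2;28;4;8m [38;2;28;4;8m[48;2;28;4;8m [38;2;28;4;8m[48;2;28;4;8m [38;2;28;4;8m[48;2;28;4;8m [0m
[38;2;28;4;8m[48;2;28;4;8m [38;2;28;4;8m[48;2;28;4;8m [38;2;28;4;8m[48;2;28;4;8m [38;2;28;4;8m[48;2;28;4;8m [38;2;28;4;8m[48;2;28;4;8m [38;2;28;4;8m[48;2;28;4;8m [38;2;28;4;8m[48;2;28;4;8m [38;2;28;4;8m[48;2;28;4;8m [38;2;28;4;8m[48;2;28;4;8m [38;2;28;4;8m[48;2;28;4;8m [38;2;28;4;8m[48;2;28;4;8m [38;2;28;4;8m[48;2;28;4;8m [0m
[38;2;28;4;8m[48;2;28;4;8m [38;2;28;4;8m[48;2;28;4;8m [38;2;28;4;8m[48;2;28;4;8m [38;2;28;4;8m[48;2;28;4;8m [38;2;28;4;8m[48;2;28;4;8m [38;2;28;4;8m[48;2;28;4;8m [38;2;28;4;8m[48;2;28;4;8m [38;2;28;4;8m[48;2;28;4;8m [38;2;28;4;8m[48;2;28;4;8m [38;2;28;4;8m[48;2;28;4;8m [38;2;28;4;8m[48;2;28;4;8m [38;2;28;4;8m[48;2;28;4;8m [0m
</frame>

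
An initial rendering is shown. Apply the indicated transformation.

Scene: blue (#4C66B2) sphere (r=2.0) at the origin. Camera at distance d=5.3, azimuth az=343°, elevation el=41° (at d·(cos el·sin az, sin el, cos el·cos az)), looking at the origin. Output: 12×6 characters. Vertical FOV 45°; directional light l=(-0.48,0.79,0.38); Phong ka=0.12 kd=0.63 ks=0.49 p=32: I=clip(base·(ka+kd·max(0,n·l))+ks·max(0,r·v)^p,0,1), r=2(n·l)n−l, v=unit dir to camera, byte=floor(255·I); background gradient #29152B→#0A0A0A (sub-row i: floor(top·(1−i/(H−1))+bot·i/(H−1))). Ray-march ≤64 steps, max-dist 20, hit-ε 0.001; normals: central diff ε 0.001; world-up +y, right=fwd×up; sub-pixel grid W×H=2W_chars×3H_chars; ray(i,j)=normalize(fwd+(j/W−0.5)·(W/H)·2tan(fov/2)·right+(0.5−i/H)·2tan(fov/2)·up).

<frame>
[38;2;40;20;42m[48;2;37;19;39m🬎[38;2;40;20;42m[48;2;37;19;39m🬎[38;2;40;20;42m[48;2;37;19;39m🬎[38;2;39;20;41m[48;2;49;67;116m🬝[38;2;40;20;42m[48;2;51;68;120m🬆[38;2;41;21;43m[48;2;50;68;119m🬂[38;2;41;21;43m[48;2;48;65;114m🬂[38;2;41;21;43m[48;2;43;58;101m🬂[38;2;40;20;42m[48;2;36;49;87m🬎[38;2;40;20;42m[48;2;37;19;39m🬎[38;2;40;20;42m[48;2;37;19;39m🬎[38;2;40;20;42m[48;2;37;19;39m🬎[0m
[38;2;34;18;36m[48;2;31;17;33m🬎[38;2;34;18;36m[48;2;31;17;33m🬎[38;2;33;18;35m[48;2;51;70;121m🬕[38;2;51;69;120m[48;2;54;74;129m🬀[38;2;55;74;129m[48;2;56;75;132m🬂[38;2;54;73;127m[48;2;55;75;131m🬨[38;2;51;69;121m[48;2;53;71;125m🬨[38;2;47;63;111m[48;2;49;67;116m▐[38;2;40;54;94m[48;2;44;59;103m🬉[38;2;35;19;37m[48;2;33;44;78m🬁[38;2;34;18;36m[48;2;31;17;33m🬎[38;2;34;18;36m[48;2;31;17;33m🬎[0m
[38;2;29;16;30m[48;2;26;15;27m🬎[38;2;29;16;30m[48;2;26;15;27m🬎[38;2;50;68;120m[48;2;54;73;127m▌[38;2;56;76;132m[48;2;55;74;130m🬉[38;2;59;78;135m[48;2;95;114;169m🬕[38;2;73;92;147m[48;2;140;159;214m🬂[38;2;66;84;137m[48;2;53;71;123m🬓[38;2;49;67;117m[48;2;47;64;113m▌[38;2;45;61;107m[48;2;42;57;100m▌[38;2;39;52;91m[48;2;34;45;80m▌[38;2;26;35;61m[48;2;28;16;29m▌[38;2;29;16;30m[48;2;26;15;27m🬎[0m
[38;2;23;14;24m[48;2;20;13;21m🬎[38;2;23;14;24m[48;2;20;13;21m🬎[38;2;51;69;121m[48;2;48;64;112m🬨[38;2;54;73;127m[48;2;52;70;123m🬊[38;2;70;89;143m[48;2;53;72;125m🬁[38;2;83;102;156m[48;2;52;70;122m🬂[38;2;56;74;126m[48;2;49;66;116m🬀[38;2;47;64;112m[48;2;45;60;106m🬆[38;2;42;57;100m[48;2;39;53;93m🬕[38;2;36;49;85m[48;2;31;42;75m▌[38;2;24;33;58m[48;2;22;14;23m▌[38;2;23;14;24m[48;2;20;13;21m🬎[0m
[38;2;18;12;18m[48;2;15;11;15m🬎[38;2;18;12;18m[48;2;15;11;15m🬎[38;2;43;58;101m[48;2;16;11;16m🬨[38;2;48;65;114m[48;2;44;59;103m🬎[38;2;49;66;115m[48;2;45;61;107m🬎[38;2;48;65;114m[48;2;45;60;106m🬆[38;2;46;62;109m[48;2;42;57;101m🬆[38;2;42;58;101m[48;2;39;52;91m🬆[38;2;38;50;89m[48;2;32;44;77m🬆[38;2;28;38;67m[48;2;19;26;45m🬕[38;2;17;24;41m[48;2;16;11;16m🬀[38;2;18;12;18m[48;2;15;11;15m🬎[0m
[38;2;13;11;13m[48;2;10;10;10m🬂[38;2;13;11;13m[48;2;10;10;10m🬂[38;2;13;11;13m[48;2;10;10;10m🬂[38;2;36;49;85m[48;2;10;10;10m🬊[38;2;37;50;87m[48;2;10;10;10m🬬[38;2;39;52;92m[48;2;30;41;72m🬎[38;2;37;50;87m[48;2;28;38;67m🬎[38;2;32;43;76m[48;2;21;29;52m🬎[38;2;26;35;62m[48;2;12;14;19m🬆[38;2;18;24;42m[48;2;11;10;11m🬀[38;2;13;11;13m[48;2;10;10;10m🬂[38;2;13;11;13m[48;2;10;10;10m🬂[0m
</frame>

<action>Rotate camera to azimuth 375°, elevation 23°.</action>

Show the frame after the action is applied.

<frame>
[38;2;40;20;42m[48;2;37;19;39m🬎[38;2;40;20;42m[48;2;37;19;39m🬎[38;2;40;20;42m[48;2;37;19;39m🬎[38;2;39;20;41m[48;2;56;76;132m🬝[38;2;40;20;42m[48;2;54;73;127m🬆[38;2;41;21;43m[48;2;50;68;120m🬂[38;2;41;21;43m[48;2;46;62;109m🬂[38;2;41;21;43m[48;2;40;54;95m🬂[38;2;40;20;42m[48;2;32;44;78m🬎[38;2;40;20;42m[48;2;37;19;39m🬎[38;2;40;20;42m[48;2;37;19;39m🬎[38;2;40;20;42m[48;2;37;19;39m🬎[0m
[38;2;34;18;36m[48;2;31;17;33m🬎[38;2;34;18;36m[48;2;31;17;33m🬎[38;2;55;74;129m[48;2;33;18;35m🬦[38;2;55;74;129m[48;2;53;71;125m🬥[38;2;61;79;132m[48;2;135;152;202m🬎[38;2;53;70;117m[48;2;98;114;160m🬬[38;2;44;59;104m[48;2;41;55;98m🬆[38;2;39;53;93m[48;2;36;49;86m🬆[38;2;33;45;79m[48;2;30;40;71m▌[38;2;27;22;41m[48;2;24;32;57m🬉[38;2;34;18;36m[48;2;31;17;33m🬎[38;2;34;18;36m[48;2;31;17;33m🬎[0m
[38;2;29;16;30m[48;2;26;15;27m🬎[38;2;29;16;30m[48;2;26;15;27m🬎[38;2;52;69;122m[48;2;48;65;114m🬆[38;2;63;80;130m[48;2;49;65;113m🬁[38;2;128;144;191m[48;2;54;70;114m🬂[38;2;74;89;134m[48;2;42;56;97m🬀[38;2;39;53;92m[48;2;35;48;84m🬆[38;2;34;46;81m[48;2;31;41;73m🬆[38;2;29;39;68m[48;2;25;34;60m🬆[38;2;22;29;51m[48;2;17;23;41m▌[38;2;28;16;29m[48;2;10;14;25m▐[38;2;29;16;30m[48;2;26;15;27m🬎[0m
[38;2;23;14;24m[48;2;20;13;21m🬎[38;2;23;14;24m[48;2;20;13;21m🬎[38;2;44;60;105m[48;2;40;54;95m🬆[38;2;42;57;101m[48;2;39;52;91m🬆[38;2;40;53;94m[48;2;36;48;85m🬆[38;2;36;49;86m[48;2;32;43;77m🬆[38;2;32;44;77m[48;2;28;38;67m🬆[38;2;28;38;66m[48;2;24;32;56m🬆[38;2;22;30;53m[48;2;18;24;43m🬆[38;2;16;22;39m[48;2;11;15;26m🬄[38;2;9;12;21m[48;2;22;14;23m▌[38;2;23;14;24m[48;2;20;13;21m🬎[0m
[38;2;18;12;18m[48;2;15;11;15m🬎[38;2;18;12;18m[48;2;15;11;15m🬎[38;2;32;44;76m[48;2;16;11;16m🬨[38;2;34;46;80m[48;2;29;39;68m🬆[38;2;31;43;75m[48;2;27;36;63m🬆[38;2;28;38;67m[48;2;23;32;56m🬆[38;2;24;33;58m[48;2;19;26;46m🬆[38;2;20;26;47m[48;2;14;19;34m🬆[38;2;14;18;33m[48;2;9;12;21m🬆[38;2;9;12;21m[48;2;9;12;21m [38;2;9;12;21m[48;2;16;11;16m🬀[38;2;18;12;18m[48;2;15;11;15m🬎[0m
[38;2;13;11;13m[48;2;10;10;10m🬂[38;2;13;11;13m[48;2;10;10;10m🬂[38;2;13;11;13m[48;2;10;10;10m🬂[38;2;20;27;47m[48;2;10;10;10m🬊[38;2;19;25;45m[48;2;9;11;15m🬎[38;2;17;23;41m[48;2;10;14;24m🬆[38;2;15;20;35m[48;2;9;12;22m🬂[38;2;11;15;26m[48;2;9;12;21m🬀[38;2;9;12;21m[48;2;10;10;10m🬎[38;2;9;12;21m[48;2;11;10;11m🬀[38;2;13;11;13m[48;2;10;10;10m🬂[38;2;13;11;13m[48;2;10;10;10m🬂[0m
</frame>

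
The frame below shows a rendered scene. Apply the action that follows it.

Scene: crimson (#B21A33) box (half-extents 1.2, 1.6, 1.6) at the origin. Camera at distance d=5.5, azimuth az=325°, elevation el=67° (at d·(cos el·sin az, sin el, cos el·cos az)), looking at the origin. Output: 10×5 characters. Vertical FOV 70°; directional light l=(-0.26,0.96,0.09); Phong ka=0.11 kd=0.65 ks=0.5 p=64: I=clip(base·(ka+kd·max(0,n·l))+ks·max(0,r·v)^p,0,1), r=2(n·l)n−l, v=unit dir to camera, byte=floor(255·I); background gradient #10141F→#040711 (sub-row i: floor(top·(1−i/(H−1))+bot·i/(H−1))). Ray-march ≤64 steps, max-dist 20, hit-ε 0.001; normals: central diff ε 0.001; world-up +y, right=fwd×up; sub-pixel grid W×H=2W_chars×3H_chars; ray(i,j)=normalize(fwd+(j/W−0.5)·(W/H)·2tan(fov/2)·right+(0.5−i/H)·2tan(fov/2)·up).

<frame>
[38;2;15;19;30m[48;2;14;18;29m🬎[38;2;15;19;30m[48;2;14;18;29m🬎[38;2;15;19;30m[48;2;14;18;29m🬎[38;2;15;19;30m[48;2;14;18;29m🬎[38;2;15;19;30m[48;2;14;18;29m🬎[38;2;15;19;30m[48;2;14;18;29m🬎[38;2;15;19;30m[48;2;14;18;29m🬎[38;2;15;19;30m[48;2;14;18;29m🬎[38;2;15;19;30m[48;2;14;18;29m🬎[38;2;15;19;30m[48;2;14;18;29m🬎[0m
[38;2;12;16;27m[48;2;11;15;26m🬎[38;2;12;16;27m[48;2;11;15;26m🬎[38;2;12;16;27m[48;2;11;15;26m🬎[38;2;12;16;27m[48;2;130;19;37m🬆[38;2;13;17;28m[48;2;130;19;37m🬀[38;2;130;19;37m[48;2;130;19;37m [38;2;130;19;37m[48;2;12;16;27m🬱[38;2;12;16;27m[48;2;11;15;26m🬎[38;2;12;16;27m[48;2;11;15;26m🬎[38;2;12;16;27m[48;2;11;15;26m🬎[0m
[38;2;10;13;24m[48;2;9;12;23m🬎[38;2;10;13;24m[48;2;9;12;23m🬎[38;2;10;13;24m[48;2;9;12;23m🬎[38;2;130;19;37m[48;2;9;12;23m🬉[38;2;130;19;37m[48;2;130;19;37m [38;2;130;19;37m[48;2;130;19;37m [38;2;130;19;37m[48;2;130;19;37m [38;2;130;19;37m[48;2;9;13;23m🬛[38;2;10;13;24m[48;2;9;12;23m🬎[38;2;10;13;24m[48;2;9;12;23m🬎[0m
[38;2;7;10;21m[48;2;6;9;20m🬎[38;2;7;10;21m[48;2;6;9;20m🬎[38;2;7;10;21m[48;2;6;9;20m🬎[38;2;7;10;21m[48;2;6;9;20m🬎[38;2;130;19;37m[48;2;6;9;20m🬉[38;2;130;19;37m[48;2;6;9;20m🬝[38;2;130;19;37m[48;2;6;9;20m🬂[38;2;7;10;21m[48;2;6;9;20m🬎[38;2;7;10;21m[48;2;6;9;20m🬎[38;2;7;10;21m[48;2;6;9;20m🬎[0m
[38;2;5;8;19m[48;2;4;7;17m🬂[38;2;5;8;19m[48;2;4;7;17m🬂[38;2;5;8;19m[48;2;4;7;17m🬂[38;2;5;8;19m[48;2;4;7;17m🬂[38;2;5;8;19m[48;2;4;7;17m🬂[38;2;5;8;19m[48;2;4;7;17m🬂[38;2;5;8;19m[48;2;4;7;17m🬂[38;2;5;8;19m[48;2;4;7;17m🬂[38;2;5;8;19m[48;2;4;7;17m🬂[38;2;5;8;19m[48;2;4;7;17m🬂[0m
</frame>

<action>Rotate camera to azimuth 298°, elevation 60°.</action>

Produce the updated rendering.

<frame>
[38;2;15;19;30m[48;2;14;18;29m🬎[38;2;15;19;30m[48;2;14;18;29m🬎[38;2;15;19;30m[48;2;14;18;29m🬎[38;2;15;19;30m[48;2;14;18;29m🬎[38;2;15;19;30m[48;2;14;18;29m🬎[38;2;15;19;30m[48;2;14;18;29m🬎[38;2;15;19;30m[48;2;14;18;29m🬎[38;2;15;19;30m[48;2;14;18;29m🬎[38;2;15;19;30m[48;2;14;18;29m🬎[38;2;15;19;30m[48;2;14;18;29m🬎[0m
[38;2;12;16;27m[48;2;11;15;26m🬎[38;2;12;16;27m[48;2;11;15;26m🬎[38;2;12;16;27m[48;2;11;15;26m🬎[38;2;12;16;27m[48;2;130;19;37m🬆[38;2;130;19;37m[48;2;130;19;37m [38;2;13;17;28m[48;2;130;19;37m🬂[38;2;130;19;37m[48;2;12;16;27m🬱[38;2;130;19;37m[48;2;12;16;27m🬏[38;2;12;16;27m[48;2;11;15;26m🬎[38;2;12;16;27m[48;2;11;15;26m🬎[0m
[38;2;10;13;24m[48;2;9;12;23m🬎[38;2;10;13;24m[48;2;9;12;23m🬎[38;2;130;19;37m[48;2;9;12;23m🬁[38;2;130;19;37m[48;2;35;8;17m🬊[38;2;130;19;37m[48;2;49;7;14m🬬[38;2;130;19;37m[48;2;130;19;37m [38;2;130;19;37m[48;2;130;19;37m [38;2;130;19;37m[48;2;9;12;23m🬄[38;2;10;13;24m[48;2;9;12;23m🬎[38;2;10;13;24m[48;2;9;12;23m🬎[0m
[38;2;7;10;21m[48;2;6;9;20m🬎[38;2;7;10;21m[48;2;6;9;20m🬎[38;2;7;10;21m[48;2;6;9;20m🬎[38;2;49;7;14m[48;2;6;9;20m🬁[38;2;49;7;14m[48;2;6;9;20m🬊[38;2;130;19;37m[48;2;40;7;15m🬁[38;2;130;19;37m[48;2;27;8;17m🬂[38;2;7;10;21m[48;2;6;9;20m🬎[38;2;7;10;21m[48;2;6;9;20m🬎[38;2;7;10;21m[48;2;6;9;20m🬎[0m
[38;2;5;8;19m[48;2;4;7;17m🬂[38;2;5;8;19m[48;2;4;7;17m🬂[38;2;5;8;19m[48;2;4;7;17m🬂[38;2;5;8;19m[48;2;4;7;17m🬂[38;2;5;8;19m[48;2;4;7;17m🬂[38;2;5;8;19m[48;2;4;7;17m🬂[38;2;5;8;19m[48;2;4;7;17m🬂[38;2;5;8;19m[48;2;4;7;17m🬂[38;2;5;8;19m[48;2;4;7;17m🬂[38;2;5;8;19m[48;2;4;7;17m🬂[0m
</frame>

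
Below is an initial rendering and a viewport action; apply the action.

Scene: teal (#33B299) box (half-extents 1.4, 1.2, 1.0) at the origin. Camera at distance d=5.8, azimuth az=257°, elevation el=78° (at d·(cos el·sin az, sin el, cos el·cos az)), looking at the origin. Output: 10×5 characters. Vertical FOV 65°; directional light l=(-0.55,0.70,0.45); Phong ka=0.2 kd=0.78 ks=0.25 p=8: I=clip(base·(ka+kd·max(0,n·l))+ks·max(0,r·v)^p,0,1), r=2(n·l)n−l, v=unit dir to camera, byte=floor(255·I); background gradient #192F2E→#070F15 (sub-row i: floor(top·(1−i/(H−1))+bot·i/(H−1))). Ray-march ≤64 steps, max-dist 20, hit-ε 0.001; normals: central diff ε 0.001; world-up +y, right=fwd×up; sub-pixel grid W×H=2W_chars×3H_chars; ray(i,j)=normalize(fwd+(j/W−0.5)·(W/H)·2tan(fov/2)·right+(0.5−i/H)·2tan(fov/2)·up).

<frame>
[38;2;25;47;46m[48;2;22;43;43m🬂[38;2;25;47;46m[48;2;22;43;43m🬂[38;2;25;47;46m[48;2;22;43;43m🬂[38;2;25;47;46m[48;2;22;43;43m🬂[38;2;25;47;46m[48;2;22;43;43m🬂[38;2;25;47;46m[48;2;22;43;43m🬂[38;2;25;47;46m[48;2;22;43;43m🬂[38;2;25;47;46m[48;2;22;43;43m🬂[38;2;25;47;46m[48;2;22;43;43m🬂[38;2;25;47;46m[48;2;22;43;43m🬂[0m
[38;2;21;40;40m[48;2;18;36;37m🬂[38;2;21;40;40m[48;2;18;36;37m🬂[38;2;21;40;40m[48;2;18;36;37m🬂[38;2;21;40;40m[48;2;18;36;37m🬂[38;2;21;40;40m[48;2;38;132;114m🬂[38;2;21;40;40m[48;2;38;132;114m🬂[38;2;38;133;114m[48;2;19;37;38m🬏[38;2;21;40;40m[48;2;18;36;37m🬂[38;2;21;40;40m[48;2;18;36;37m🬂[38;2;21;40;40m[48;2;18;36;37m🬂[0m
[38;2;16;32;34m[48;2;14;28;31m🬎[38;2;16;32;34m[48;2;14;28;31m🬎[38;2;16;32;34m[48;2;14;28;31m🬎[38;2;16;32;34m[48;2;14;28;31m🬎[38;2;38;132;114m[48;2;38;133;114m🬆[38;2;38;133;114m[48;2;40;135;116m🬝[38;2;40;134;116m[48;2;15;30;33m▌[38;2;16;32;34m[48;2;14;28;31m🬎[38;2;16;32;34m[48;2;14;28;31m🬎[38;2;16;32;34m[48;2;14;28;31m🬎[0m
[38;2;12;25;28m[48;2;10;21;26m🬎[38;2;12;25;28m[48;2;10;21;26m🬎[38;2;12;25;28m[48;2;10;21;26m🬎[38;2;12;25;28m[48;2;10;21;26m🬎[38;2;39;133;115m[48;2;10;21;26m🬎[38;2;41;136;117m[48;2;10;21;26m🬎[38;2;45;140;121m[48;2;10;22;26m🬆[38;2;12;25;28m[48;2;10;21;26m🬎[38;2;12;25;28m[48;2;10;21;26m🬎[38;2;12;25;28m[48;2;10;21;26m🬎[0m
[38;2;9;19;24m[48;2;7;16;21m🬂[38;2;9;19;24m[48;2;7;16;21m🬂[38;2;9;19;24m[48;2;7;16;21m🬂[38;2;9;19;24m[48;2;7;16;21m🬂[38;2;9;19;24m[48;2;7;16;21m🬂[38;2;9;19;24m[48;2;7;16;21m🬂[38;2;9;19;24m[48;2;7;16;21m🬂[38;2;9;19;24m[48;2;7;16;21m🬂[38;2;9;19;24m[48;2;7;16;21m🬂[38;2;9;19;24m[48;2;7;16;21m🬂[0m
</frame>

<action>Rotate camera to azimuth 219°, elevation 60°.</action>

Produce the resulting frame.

<frame>
[38;2;25;47;46m[48;2;22;43;43m🬂[38;2;25;47;46m[48;2;22;43;43m🬂[38;2;25;47;46m[48;2;22;43;43m🬂[38;2;25;47;46m[48;2;22;43;43m🬂[38;2;25;47;46m[48;2;22;43;43m🬂[38;2;25;47;46m[48;2;22;43;43m🬂[38;2;25;47;46m[48;2;22;43;43m🬂[38;2;25;47;46m[48;2;22;43;43m🬂[38;2;25;47;46m[48;2;22;43;43m🬂[38;2;25;47;46m[48;2;22;43;43m🬂[0m
[38;2;21;40;40m[48;2;18;36;37m🬂[38;2;21;40;40m[48;2;18;36;37m🬂[38;2;21;40;40m[48;2;18;36;37m🬂[38;2;19;37;38m[48;2;38;132;114m🬝[38;2;20;39;39m[48;2;38;132;114m🬆[38;2;20;39;39m[48;2;38;132;114m🬊[38;2;39;134;115m[48;2;19;37;38m🬏[38;2;21;40;40m[48;2;18;36;37m🬂[38;2;21;40;40m[48;2;18;36;37m🬂[38;2;21;40;40m[48;2;18;36;37m🬂[0m
[38;2;16;32;34m[48;2;14;28;31m🬎[38;2;16;32;34m[48;2;14;28;31m🬎[38;2;16;32;34m[48;2;14;28;31m🬎[38;2;38;132;114m[48;2;12;32;30m🬁[38;2;38;132;114m[48;2;10;35;30m🬬[38;2;38;133;114m[48;2;40;134;116m🬕[38;2;42;137;118m[48;2;32;111;96m🬝[38;2;16;32;34m[48;2;14;28;31m🬎[38;2;16;32;34m[48;2;14;28;31m🬎[38;2;16;32;34m[48;2;14;28;31m🬎[0m
[38;2;12;25;28m[48;2;10;21;26m🬎[38;2;12;25;28m[48;2;10;21;26m🬎[38;2;12;25;28m[48;2;10;21;26m🬎[38;2;12;25;28m[48;2;10;21;26m🬎[38;2;10;35;30m[48;2;11;22;27m🬂[38;2;41;136;118m[48;2;10;32;29m🬁[38;2;44;139;120m[48;2;11;23;27m🬀[38;2;12;25;28m[48;2;10;21;26m🬎[38;2;12;25;28m[48;2;10;21;26m🬎[38;2;12;25;28m[48;2;10;21;26m🬎[0m
[38;2;9;19;24m[48;2;7;16;21m🬂[38;2;9;19;24m[48;2;7;16;21m🬂[38;2;9;19;24m[48;2;7;16;21m🬂[38;2;9;19;24m[48;2;7;16;21m🬂[38;2;9;19;24m[48;2;7;16;21m🬂[38;2;9;19;24m[48;2;7;16;21m🬂[38;2;9;19;24m[48;2;7;16;21m🬂[38;2;9;19;24m[48;2;7;16;21m🬂[38;2;9;19;24m[48;2;7;16;21m🬂[38;2;9;19;24m[48;2;7;16;21m🬂[0m
</frame>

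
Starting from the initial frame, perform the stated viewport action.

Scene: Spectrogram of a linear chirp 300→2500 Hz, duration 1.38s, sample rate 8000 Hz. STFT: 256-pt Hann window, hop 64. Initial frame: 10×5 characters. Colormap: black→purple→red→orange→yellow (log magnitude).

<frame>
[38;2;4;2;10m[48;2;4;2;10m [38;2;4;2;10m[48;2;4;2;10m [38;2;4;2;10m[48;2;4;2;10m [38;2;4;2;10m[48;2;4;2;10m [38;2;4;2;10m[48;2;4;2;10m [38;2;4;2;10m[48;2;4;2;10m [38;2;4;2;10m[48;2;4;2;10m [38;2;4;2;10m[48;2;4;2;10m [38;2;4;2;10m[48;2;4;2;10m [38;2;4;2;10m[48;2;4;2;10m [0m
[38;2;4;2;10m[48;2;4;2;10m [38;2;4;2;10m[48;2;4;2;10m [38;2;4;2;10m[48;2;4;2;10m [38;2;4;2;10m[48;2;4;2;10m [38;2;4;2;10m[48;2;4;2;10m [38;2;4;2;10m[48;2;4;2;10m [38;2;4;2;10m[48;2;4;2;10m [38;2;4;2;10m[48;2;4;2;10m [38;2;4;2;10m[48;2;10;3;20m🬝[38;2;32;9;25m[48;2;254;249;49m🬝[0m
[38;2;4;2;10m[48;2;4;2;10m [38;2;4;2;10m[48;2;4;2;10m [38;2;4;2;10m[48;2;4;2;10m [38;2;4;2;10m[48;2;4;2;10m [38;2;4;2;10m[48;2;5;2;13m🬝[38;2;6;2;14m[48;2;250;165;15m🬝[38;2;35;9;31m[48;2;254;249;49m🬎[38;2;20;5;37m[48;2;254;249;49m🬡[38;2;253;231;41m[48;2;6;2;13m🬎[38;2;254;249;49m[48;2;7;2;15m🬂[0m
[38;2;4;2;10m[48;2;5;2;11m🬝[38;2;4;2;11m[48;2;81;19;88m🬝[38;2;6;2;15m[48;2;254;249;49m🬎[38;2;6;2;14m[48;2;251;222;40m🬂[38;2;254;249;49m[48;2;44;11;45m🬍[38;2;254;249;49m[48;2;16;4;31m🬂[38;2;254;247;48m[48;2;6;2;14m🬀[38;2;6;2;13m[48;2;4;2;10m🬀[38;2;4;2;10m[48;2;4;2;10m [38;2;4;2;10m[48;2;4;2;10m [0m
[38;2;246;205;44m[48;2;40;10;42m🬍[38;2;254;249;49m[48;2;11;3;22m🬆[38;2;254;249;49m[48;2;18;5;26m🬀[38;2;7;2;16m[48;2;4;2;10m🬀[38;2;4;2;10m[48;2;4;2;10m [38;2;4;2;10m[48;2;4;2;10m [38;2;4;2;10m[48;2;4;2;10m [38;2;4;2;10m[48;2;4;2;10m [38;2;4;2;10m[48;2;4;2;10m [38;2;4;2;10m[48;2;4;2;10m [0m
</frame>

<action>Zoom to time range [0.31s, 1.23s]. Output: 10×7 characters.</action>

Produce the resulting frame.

<frame>
[38;2;4;2;10m[48;2;4;2;10m [38;2;4;2;10m[48;2;4;2;10m [38;2;4;2;10m[48;2;4;2;10m [38;2;4;2;10m[48;2;4;2;10m [38;2;4;2;10m[48;2;4;2;10m [38;2;4;2;10m[48;2;4;2;10m [38;2;4;2;10m[48;2;4;2;10m [38;2;4;2;10m[48;2;4;2;10m [38;2;4;2;10m[48;2;4;2;10m [38;2;4;2;10m[48;2;4;2;10m [0m
[38;2;4;2;10m[48;2;4;2;10m [38;2;4;2;10m[48;2;4;2;10m [38;2;4;2;10m[48;2;4;2;10m [38;2;4;2;10m[48;2;4;2;10m [38;2;4;2;10m[48;2;4;2;10m [38;2;4;2;10m[48;2;4;2;10m [38;2;4;2;10m[48;2;4;2;10m [38;2;4;2;10m[48;2;4;2;10m [38;2;4;2;10m[48;2;4;2;10m [38;2;4;2;10m[48;2;4;2;10m [0m
[38;2;4;2;10m[48;2;4;2;10m [38;2;4;2;10m[48;2;4;2;10m [38;2;4;2;10m[48;2;4;2;10m [38;2;4;2;10m[48;2;4;2;10m [38;2;4;2;10m[48;2;4;2;10m [38;2;4;2;10m[48;2;4;2;10m [38;2;4;2;10m[48;2;4;2;10m [38;2;4;2;10m[48;2;4;2;10m [38;2;4;2;10m[48;2;5;2;12m🬝[38;2;5;2;12m[48;2;38;9;67m🬝[0m
[38;2;4;2;10m[48;2;4;2;10m [38;2;4;2;10m[48;2;4;2;10m [38;2;4;2;10m[48;2;4;2;10m [38;2;4;2;10m[48;2;4;2;11m🬝[38;2;4;2;10m[48;2;6;2;14m🬝[38;2;6;2;14m[48;2;125;31;85m🬝[38;2;9;2;18m[48;2;254;248;49m🬎[38;2;6;2;13m[48;2;252;223;40m🬂[38;2;237;185;57m[48;2;57;14;48m🬍[38;2;254;248;49m[48;2;53;14;36m🬆[0m
[38;2;4;2;10m[48;2;7;2;15m🬝[38;2;6;2;13m[48;2;131;33;84m🬝[38;2;9;2;19m[48;2;254;248;49m🬎[38;2;7;2;16m[48;2;243;205;52m🬂[38;2;254;239;45m[48;2;60;15;56m🬍[38;2;253;240;45m[48;2;14;3;27m🬆[38;2;236;169;51m[48;2;5;2;13m🬂[38;2;24;6;44m[48;2;4;2;11m🬀[38;2;5;2;12m[48;2;4;2;10m🬀[38;2;4;2;10m[48;2;4;2;10m [0m
[38;2;253;240;45m[48;2;58;14;56m🬍[38;2;253;239;45m[48;2;19;4;35m🬆[38;2;252;202;30m[48;2;5;2;13m🬂[38;2;23;6;42m[48;2;4;2;11m🬀[38;2;5;2;12m[48;2;4;2;10m🬀[38;2;4;2;10m[48;2;4;2;10m [38;2;4;2;10m[48;2;4;2;10m [38;2;4;2;10m[48;2;4;2;10m [38;2;4;2;10m[48;2;4;2;10m [38;2;4;2;10m[48;2;4;2;10m [0m
[38;2;5;2;12m[48;2;4;2;10m🬀[38;2;4;2;10m[48;2;4;2;10m [38;2;4;2;10m[48;2;4;2;10m [38;2;4;2;10m[48;2;4;2;10m [38;2;4;2;10m[48;2;4;2;10m [38;2;4;2;10m[48;2;4;2;10m [38;2;4;2;10m[48;2;4;2;10m [38;2;4;2;10m[48;2;4;2;10m [38;2;4;2;10m[48;2;4;2;10m [38;2;4;2;10m[48;2;4;2;10m [0m
</frame>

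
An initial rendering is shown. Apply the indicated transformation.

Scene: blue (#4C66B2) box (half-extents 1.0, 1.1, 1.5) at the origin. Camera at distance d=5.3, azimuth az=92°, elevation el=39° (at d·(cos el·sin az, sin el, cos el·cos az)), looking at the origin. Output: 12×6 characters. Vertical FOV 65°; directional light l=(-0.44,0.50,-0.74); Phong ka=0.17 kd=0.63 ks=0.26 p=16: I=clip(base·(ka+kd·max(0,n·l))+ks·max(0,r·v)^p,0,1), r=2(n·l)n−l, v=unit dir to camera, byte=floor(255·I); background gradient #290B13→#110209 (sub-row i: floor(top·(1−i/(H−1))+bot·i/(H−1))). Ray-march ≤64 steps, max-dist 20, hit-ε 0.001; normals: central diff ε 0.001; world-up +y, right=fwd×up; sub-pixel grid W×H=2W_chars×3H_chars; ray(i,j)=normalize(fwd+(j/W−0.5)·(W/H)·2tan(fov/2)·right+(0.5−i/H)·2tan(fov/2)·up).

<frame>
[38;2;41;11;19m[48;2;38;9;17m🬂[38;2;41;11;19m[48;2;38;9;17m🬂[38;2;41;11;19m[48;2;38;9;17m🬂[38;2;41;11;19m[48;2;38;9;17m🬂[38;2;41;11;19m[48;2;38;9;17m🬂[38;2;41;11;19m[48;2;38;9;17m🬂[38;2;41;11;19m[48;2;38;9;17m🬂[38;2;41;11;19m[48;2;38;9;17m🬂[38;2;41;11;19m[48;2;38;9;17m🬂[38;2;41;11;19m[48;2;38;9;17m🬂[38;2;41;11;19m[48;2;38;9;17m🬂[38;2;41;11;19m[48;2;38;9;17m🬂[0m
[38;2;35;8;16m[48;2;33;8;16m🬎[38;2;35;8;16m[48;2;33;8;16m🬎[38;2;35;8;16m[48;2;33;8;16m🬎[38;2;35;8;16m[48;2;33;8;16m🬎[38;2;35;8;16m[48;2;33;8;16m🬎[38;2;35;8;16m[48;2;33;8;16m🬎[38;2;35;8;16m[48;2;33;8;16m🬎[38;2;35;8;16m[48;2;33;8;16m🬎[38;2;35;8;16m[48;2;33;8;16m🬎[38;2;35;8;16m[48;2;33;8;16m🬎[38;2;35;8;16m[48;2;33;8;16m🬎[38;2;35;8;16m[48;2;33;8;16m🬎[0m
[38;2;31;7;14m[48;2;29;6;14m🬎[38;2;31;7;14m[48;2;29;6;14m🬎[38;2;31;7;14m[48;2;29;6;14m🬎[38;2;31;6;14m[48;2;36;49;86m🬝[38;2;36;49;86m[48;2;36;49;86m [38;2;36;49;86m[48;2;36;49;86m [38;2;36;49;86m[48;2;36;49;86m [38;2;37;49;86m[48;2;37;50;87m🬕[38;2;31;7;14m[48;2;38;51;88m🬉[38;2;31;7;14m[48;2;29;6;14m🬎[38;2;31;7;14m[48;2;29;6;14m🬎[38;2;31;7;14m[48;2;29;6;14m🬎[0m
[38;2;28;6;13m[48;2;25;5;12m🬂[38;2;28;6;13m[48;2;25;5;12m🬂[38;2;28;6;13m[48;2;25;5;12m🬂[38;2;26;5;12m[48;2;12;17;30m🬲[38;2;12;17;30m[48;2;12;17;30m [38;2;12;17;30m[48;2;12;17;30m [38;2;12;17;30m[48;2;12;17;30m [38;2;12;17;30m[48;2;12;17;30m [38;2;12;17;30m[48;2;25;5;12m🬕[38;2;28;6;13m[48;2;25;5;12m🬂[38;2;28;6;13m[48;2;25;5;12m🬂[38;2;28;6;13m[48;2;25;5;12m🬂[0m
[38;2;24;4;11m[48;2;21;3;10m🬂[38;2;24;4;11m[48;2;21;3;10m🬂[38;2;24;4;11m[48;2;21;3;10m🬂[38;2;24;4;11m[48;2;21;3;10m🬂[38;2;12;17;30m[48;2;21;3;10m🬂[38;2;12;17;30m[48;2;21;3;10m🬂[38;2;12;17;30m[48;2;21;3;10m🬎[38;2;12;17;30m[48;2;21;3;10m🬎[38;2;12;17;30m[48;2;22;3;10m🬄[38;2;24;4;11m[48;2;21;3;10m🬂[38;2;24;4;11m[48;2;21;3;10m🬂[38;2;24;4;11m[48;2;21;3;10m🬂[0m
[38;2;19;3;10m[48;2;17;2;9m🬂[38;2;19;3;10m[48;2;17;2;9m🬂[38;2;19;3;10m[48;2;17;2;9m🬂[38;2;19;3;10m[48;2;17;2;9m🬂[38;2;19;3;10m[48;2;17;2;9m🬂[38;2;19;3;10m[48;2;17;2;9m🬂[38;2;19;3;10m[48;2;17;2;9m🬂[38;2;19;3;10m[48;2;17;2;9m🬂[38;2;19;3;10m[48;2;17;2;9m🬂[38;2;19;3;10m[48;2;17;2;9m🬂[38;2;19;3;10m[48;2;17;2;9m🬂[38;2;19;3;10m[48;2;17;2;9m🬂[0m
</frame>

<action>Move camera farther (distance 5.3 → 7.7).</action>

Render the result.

<frame>
[38;2;41;11;19m[48;2;38;9;17m🬂[38;2;41;11;19m[48;2;38;9;17m🬂[38;2;41;11;19m[48;2;38;9;17m🬂[38;2;41;11;19m[48;2;38;9;17m🬂[38;2;41;11;19m[48;2;38;9;17m🬂[38;2;41;11;19m[48;2;38;9;17m🬂[38;2;41;11;19m[48;2;38;9;17m🬂[38;2;41;11;19m[48;2;38;9;17m🬂[38;2;41;11;19m[48;2;38;9;17m🬂[38;2;41;11;19m[48;2;38;9;17m🬂[38;2;41;11;19m[48;2;38;9;17m🬂[38;2;41;11;19m[48;2;38;9;17m🬂[0m
[38;2;35;8;16m[48;2;33;8;16m🬎[38;2;35;8;16m[48;2;33;8;16m🬎[38;2;35;8;16m[48;2;33;8;16m🬎[38;2;35;8;16m[48;2;33;8;16m🬎[38;2;35;8;16m[48;2;33;8;16m🬎[38;2;35;8;16m[48;2;33;8;16m🬎[38;2;35;8;16m[48;2;33;8;16m🬎[38;2;35;8;16m[48;2;33;8;16m🬎[38;2;35;8;16m[48;2;33;8;16m🬎[38;2;35;8;16m[48;2;33;8;16m🬎[38;2;35;8;16m[48;2;33;8;16m🬎[38;2;35;8;16m[48;2;33;8;16m🬎[0m
[38;2;31;7;14m[48;2;29;6;14m🬎[38;2;31;7;14m[48;2;29;6;14m🬎[38;2;31;7;14m[48;2;29;6;14m🬎[38;2;31;7;14m[48;2;29;6;14m🬎[38;2;31;6;14m[48;2;36;49;86m🬝[38;2;32;7;15m[48;2;36;49;86m🬂[38;2;32;7;15m[48;2;36;49;86m🬂[38;2;31;7;14m[48;2;37;49;86m🬊[38;2;31;7;14m[48;2;29;6;14m🬎[38;2;31;7;14m[48;2;29;6;14m🬎[38;2;31;7;14m[48;2;29;6;14m🬎[38;2;31;7;14m[48;2;29;6;14m🬎[0m
[38;2;28;6;13m[48;2;25;5;12m🬂[38;2;28;6;13m[48;2;25;5;12m🬂[38;2;28;6;13m[48;2;25;5;12m🬂[38;2;28;6;13m[48;2;25;5;12m🬂[38;2;26;5;12m[48;2;12;17;30m🬲[38;2;12;17;30m[48;2;12;17;30m [38;2;12;17;30m[48;2;12;17;30m [38;2;12;17;30m[48;2;25;5;12m🬝[38;2;28;6;13m[48;2;25;5;12m🬂[38;2;28;6;13m[48;2;25;5;12m🬂[38;2;28;6;13m[48;2;25;5;12m🬂[38;2;28;6;13m[48;2;25;5;12m🬂[0m
[38;2;24;4;11m[48;2;21;3;10m🬂[38;2;24;4;11m[48;2;21;3;10m🬂[38;2;24;4;11m[48;2;21;3;10m🬂[38;2;24;4;11m[48;2;21;3;10m🬂[38;2;24;4;11m[48;2;21;3;10m🬂[38;2;24;4;11m[48;2;21;3;10m🬂[38;2;24;4;11m[48;2;21;3;10m🬂[38;2;24;4;11m[48;2;21;3;10m🬂[38;2;24;4;11m[48;2;21;3;10m🬂[38;2;24;4;11m[48;2;21;3;10m🬂[38;2;24;4;11m[48;2;21;3;10m🬂[38;2;24;4;11m[48;2;21;3;10m🬂[0m
[38;2;19;3;10m[48;2;17;2;9m🬂[38;2;19;3;10m[48;2;17;2;9m🬂[38;2;19;3;10m[48;2;17;2;9m🬂[38;2;19;3;10m[48;2;17;2;9m🬂[38;2;19;3;10m[48;2;17;2;9m🬂[38;2;19;3;10m[48;2;17;2;9m🬂[38;2;19;3;10m[48;2;17;2;9m🬂[38;2;19;3;10m[48;2;17;2;9m🬂[38;2;19;3;10m[48;2;17;2;9m🬂[38;2;19;3;10m[48;2;17;2;9m🬂[38;2;19;3;10m[48;2;17;2;9m🬂[38;2;19;3;10m[48;2;17;2;9m🬂[0m
</frame>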